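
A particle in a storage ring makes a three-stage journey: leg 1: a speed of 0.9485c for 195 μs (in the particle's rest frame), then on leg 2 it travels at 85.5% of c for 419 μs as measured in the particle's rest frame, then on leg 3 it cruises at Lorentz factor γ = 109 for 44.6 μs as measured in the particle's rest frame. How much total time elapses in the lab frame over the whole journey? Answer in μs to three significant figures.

Δt = 6280 μs

Leg 1: γ = 1/√(1 − 0.9485²) = 1/√0.1003 = 3.157; Δt_1 = 3.157 × 195 = 615.6 μs.
Leg 2: β = 0.855; γ = 1/√(1 − 0.855²) = 1/√0.2690 = 1.928; Δt_2 = 1.928 × 419 = 807.9 μs.
Leg 3: γ = 109; Δt_3 = 109.0 × 44.6 = 4861 μs.
Total: 615.6 + 807.9 + 4861 μs.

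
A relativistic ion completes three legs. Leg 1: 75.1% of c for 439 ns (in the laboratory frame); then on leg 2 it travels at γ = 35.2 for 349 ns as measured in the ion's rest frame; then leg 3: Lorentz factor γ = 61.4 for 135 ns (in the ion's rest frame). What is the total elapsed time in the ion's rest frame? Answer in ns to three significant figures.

τ = 774 ns

Leg 1: β = 0.751; γ = 1/√(1 − 0.751²) = 1/√0.4360 = 1.514; τ_1 = 439/1.514 = 289.9 ns.
Leg 2: 349 ns is already measured in the ion's rest frame.
Leg 3: 135 ns is already measured in the ion's rest frame.
Total: 289.9 + 349.0 + 135.0 ns.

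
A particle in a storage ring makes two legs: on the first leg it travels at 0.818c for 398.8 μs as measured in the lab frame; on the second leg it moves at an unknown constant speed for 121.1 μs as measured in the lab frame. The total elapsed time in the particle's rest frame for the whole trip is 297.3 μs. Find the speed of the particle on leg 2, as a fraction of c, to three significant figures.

Leg 1: γ = 1/√(1 − 0.818²) = 1/√0.3309 = 1.738; τ_1 = 398.8/1.738 = 229.4 μs.
Leg 2: speed unknown; τ_2 = 121.1/γ_2.
Total proper time: 229.4 + τ_2 = 297.3, so τ_2 = 297.3 − 229.4 = 67.90 μs.
γ_2 = 121.1/67.90 = 1.783; β = √(1 − 1/γ²) = √0.6856.

β = 0.828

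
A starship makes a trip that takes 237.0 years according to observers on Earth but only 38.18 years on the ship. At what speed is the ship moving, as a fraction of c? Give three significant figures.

v = 0.987c

The proper time is measured on the ship (both events occur at the ship's location); Δt is measured on Earth. γ = Δt/τ = 237.0/38.18 = 6.207.
β = √(1 − 1/γ²) = √(1 − 0.02595) = √0.9740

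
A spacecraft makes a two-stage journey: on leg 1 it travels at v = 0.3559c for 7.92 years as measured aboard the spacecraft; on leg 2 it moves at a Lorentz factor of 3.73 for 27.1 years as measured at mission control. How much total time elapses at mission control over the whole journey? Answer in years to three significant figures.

Leg 1: γ = 1/√(1 − 0.3559²) = 1/√0.8733 = 1.070; Δt_1 = 1.070 × 7.92 = 8.475 years.
Leg 2: 27.1 years is already measured at mission control.
Total: 8.475 + 27.10 years.

Δt = 35.6 years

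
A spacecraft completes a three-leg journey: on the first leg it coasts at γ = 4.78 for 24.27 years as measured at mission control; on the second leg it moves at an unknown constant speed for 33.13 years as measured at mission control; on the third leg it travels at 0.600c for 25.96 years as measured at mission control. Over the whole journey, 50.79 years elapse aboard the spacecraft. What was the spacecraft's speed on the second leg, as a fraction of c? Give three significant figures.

Leg 1: γ = 4.78; τ_1 = 24.27/4.780 = 5.077 years.
Leg 2: speed unknown; τ_2 = 33.13/γ_2.
Leg 3: γ = 1/√(1 − 0.600²) = 5/4 = 1.250; τ_3 = 25.96/1.250 = 20.77 years.
Total proper time: 5.077 + τ_2 + 20.77 = 50.79, so τ_2 = 50.79 − 25.85 = 24.94 years.
γ_2 = 33.13/24.94 = 1.328; β = √(1 − 1/γ²) = √0.4331.

β = 0.658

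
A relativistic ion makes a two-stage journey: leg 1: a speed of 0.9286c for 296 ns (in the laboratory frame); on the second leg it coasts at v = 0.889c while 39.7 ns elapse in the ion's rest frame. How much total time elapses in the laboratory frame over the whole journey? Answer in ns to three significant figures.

Leg 1: 296 ns is already measured in the laboratory frame.
Leg 2: γ = 1/√(1 − 0.889²) = 1/√0.2097 = 2.184; Δt_2 = 2.184 × 39.7 = 86.70 ns.
Total: 296.0 + 86.70 ns.

Δt = 383 ns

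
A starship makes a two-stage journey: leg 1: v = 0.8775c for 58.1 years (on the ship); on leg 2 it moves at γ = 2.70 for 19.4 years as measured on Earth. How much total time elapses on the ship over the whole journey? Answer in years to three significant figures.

τ = 65.3 years

Leg 1: 58.1 years is already measured on the ship.
Leg 2: γ = 2.70; τ_2 = 19.4/2.700 = 7.185 years.
Total: 58.10 + 7.185 years.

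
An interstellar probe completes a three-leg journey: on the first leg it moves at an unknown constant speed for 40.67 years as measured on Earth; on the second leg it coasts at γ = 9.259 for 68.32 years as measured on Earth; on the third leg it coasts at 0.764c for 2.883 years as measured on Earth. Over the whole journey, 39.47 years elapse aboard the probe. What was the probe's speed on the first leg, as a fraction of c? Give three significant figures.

Leg 1: speed unknown; τ_1 = 40.67/γ_1.
Leg 2: γ = 9.259; τ_2 = 68.32/9.259 = 7.379 years.
Leg 3: γ = 1/√(1 − 0.764²) = 1/√0.4163 = 1.550; τ_3 = 2.883/1.550 = 1.860 years.
Total proper time: τ_1 + 7.379 + 1.860 = 39.47, so τ_1 = 39.47 − 9.239 = 30.23 years.
γ_1 = 40.67/30.23 = 1.345; β = √(1 − 1/γ²) = √0.4475.

β = 0.669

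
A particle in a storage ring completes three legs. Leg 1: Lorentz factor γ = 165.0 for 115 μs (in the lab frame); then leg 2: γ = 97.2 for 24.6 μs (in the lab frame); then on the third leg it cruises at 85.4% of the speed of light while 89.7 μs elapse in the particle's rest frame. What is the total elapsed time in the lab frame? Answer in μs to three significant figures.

Leg 1: 115 μs is already measured in the lab frame.
Leg 2: 24.6 μs is already measured in the lab frame.
Leg 3: β = 0.854; γ = 1/√(1 − 0.854²) = 1/√0.2707 = 1.922; Δt_3 = 1.922 × 89.7 = 172.4 μs.
Total: 115.0 + 24.60 + 172.4 μs.

Δt = 312 μs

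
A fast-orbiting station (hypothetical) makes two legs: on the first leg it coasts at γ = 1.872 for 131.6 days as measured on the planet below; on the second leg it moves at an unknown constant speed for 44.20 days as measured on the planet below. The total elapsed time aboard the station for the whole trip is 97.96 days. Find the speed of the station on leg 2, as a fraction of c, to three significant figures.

Leg 1: γ = 1.872; τ_1 = 131.6/1.872 = 70.30 days.
Leg 2: speed unknown; τ_2 = 44.20/γ_2.
Total proper time: 70.30 + τ_2 = 97.96, so τ_2 = 97.96 − 70.30 = 27.66 days.
γ_2 = 44.20/27.66 = 1.598; β = √(1 − 1/γ²) = √0.6084.

β = 0.780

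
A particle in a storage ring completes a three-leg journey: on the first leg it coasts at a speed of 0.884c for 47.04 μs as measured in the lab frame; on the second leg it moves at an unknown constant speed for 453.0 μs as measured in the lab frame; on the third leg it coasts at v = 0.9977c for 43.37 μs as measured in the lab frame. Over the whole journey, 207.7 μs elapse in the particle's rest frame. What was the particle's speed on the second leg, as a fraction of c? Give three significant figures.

Leg 1: γ = 1/√(1 − 0.884²) = 1/√0.2185 = 2.139; τ_1 = 47.04/2.139 = 21.99 μs.
Leg 2: speed unknown; τ_2 = 453.0/γ_2.
Leg 3: γ = 1/√(1 − 0.9977²) = 1/√0.004595 = 14.75; τ_3 = 43.37/14.75 = 2.940 μs.
Total proper time: 21.99 + τ_2 + 2.940 = 207.7, so τ_2 = 207.7 − 24.93 = 182.8 μs.
γ_2 = 453.0/182.8 = 2.479; β = √(1 − 1/γ²) = √0.8372.

β = 0.915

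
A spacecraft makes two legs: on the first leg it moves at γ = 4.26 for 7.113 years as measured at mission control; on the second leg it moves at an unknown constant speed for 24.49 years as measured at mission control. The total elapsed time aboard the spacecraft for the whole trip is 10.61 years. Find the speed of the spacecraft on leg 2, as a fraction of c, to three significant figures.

β = 0.931

Leg 1: γ = 4.26; τ_1 = 7.113/4.260 = 1.670 years.
Leg 2: speed unknown; τ_2 = 24.49/γ_2.
Total proper time: 1.670 + τ_2 = 10.61, so τ_2 = 10.61 − 1.670 = 8.940 years.
γ_2 = 24.49/8.940 = 2.739; β = √(1 − 1/γ²) = √0.8667.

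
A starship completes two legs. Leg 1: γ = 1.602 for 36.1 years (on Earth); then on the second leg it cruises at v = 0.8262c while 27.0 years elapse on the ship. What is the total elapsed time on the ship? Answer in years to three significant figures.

Leg 1: γ = 1.602; τ_1 = 36.1/1.602 = 22.53 years.
Leg 2: 27.0 years is already measured on the ship.
Total: 22.53 + 27.00 years.

τ = 49.5 years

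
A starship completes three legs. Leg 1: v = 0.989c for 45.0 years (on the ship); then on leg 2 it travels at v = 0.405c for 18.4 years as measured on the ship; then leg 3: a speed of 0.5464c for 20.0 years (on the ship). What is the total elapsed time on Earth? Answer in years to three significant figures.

Δt = 348 years

Leg 1: γ = 1/√(1 − 0.989²) = 1/√0.02188 = 6.761; Δt_1 = 6.761 × 45.0 = 304.2 years.
Leg 2: γ = 1/√(1 − 0.405²) = 1/√0.8360 = 1.094; Δt_2 = 1.094 × 18.4 = 20.12 years.
Leg 3: γ = 1/√(1 − 0.5464²) = 1/√0.7014 = 1.194; Δt_3 = 1.194 × 20.0 = 23.88 years.
Total: 304.2 + 20.12 + 23.88 years.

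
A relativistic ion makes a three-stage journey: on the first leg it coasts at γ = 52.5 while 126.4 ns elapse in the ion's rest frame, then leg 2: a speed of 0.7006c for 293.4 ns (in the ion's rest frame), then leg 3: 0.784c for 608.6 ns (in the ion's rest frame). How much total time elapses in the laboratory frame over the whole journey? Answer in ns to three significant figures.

Leg 1: γ = 52.5; Δt_1 = 52.50 × 126.4 = 6636 ns.
Leg 2: γ = 1/√(1 − 0.7006²) = 1/√0.5092 = 1.401; Δt_2 = 1.401 × 293.4 = 411.2 ns.
Leg 3: γ = 1/√(1 − 0.784²) = 1/√0.3853 = 1.611; Δt_3 = 1.611 × 608.6 = 980.4 ns.
Total: 6636 + 411.2 + 980.4 ns.

Δt = 8030 ns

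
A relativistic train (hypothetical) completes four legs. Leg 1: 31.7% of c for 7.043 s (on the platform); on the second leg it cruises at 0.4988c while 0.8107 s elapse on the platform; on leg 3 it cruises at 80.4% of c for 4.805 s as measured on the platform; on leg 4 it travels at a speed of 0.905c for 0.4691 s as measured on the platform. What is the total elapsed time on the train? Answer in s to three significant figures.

τ = 10.4 s

Leg 1: β = 0.317; γ = 1/√(1 − 0.317²) = 1/√0.8995 = 1.054; τ_1 = 7.043/1.054 = 6.680 s.
Leg 2: γ = 1/√(1 − 0.4988²) = 1/√0.7512 = 1.154; τ_2 = 0.8107/1.154 = 0.7026 s.
Leg 3: β = 0.804; γ = 1/√(1 − 0.804²) = 1/√0.3536 = 1.682; τ_3 = 4.805/1.682 = 2.857 s.
Leg 4: γ = 1/√(1 − 0.905²) = 1/√0.1810 = 2.351; τ_4 = 0.4691/2.351 = 0.1996 s.
Total: 6.680 + 0.7026 + 2.857 + 0.1996 s.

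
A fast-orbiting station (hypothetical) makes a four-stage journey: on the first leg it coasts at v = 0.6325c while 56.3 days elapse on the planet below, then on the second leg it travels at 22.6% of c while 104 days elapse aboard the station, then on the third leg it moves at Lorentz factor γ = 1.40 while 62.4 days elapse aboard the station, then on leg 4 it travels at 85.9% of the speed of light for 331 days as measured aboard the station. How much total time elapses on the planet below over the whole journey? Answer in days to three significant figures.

Leg 1: 56.3 days is already measured on the planet below.
Leg 2: β = 0.226; γ = 1/√(1 − 0.226²) = 1/√0.9489 = 1.027; Δt_2 = 1.027 × 104 = 106.8 days.
Leg 3: γ = 1.40; Δt_3 = 1.400 × 62.4 = 87.36 days.
Leg 4: β = 0.859; γ = 1/√(1 − 0.859²) = 1/√0.2621 = 1.953; Δt_4 = 1.953 × 331 = 646.5 days.
Total: 56.30 + 106.8 + 87.36 + 646.5 days.

Δt = 897 days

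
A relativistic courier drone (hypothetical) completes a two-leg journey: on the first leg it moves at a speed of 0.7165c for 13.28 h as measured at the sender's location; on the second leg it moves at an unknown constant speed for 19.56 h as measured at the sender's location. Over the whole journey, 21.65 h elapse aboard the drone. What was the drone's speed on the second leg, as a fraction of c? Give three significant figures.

β = 0.774

Leg 1: γ = 1/√(1 − 0.7165²) = 1/√0.4866 = 1.434; τ_1 = 13.28/1.434 = 9.264 h.
Leg 2: speed unknown; τ_2 = 19.56/γ_2.
Total proper time: 9.264 + τ_2 = 21.65, so τ_2 = 21.65 − 9.264 = 12.39 h.
γ_2 = 19.56/12.39 = 1.579; β = √(1 − 1/γ²) = √0.5990.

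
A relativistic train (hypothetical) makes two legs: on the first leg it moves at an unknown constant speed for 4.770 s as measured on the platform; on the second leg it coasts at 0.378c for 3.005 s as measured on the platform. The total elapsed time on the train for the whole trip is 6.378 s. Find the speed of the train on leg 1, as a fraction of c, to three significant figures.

Leg 1: speed unknown; τ_1 = 4.770/γ_1.
Leg 2: γ = 1/√(1 − 0.378²) = 1/√0.8571 = 1.080; τ_2 = 3.005/1.080 = 2.782 s.
Total proper time: τ_1 + 2.782 = 6.378, so τ_1 = 6.378 − 2.782 = 3.596 s.
γ_1 = 4.770/3.596 = 1.326; β = √(1 − 1/γ²) = √0.4317.

β = 0.657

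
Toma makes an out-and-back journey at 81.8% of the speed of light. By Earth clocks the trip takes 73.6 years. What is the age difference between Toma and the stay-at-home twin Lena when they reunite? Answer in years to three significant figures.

Δt − τ = 31.3 years

β = 0.818; γ = 1/√(1 − 0.818²) = 1/√0.3309 = 1.738
Toma's elapsed proper time: τ = 73.6/1.738 = 42.34 years.
Age gap = Δt − τ = 73.6 − 42.34 years.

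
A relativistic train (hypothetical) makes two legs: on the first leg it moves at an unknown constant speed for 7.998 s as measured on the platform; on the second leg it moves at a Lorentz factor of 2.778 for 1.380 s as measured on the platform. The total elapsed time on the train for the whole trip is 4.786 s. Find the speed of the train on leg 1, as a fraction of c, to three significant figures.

β = 0.844

Leg 1: speed unknown; τ_1 = 7.998/γ_1.
Leg 2: γ = 2.778; τ_2 = 1.380/2.778 = 0.4968 s.
Total proper time: τ_1 + 0.4968 = 4.786, so τ_1 = 4.786 − 0.4968 = 4.289 s.
γ_1 = 7.998/4.289 = 1.865; β = √(1 − 1/γ²) = √0.7124.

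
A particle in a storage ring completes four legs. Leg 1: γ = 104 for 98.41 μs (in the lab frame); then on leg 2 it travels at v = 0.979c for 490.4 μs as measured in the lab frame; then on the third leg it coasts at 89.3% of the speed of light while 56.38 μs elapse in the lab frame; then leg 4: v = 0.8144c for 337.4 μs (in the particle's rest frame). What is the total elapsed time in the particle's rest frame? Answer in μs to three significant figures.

Leg 1: γ = 104; τ_1 = 98.41/104.0 = 0.9463 μs.
Leg 2: γ = 1/√(1 − 0.979²) = 1/√0.04156 = 4.905; τ_2 = 490.4/4.905 = 99.97 μs.
Leg 3: β = 0.893; γ = 1/√(1 − 0.893²) = 1/√0.2026 = 2.222; τ_3 = 56.38/2.222 = 25.37 μs.
Leg 4: 337.4 μs is already measured in the particle's rest frame.
Total: 0.9463 + 99.97 + 25.37 + 337.4 μs.

τ = 464 μs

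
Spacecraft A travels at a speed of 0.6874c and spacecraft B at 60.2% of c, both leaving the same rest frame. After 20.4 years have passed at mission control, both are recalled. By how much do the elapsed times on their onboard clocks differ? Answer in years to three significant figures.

A: γ = 1/√(1 − 0.6874²) = 1/√0.5275 = 1.377; τ_A = 20.4/1.377 = 14.82 years.
B: β = 0.602; γ = 1/√(1 − 0.602²) = 1/√0.6376 = 1.252; τ_B = 20.4/1.252 = 16.29 years.

|τ_A − τ_B| = 1.47 years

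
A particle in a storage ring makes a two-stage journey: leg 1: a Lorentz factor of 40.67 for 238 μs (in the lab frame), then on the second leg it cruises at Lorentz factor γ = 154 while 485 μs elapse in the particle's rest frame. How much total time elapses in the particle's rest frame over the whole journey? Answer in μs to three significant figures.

Leg 1: γ = 40.67; τ_1 = 238/40.67 = 5.852 μs.
Leg 2: 485 μs is already measured in the particle's rest frame.
Total: 5.852 + 485.0 μs.

τ = 491 μs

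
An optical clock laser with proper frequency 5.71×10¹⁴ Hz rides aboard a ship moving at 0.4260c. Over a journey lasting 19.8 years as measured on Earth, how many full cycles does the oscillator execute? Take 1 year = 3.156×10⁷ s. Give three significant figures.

γ = 1/√(1 − 0.4260²) = 1/√0.8185 = 1.105
The oscillator's own cycle count is N = f × τ where τ is the proper time on the ship. τ = Δt/γ = 19.8/1.105 = 17.91 years = 5.654×10⁸ s.
N = 5.71×10¹⁴ × 5.654×10⁸ = 3.228×10²³.

N = 3.23×10²³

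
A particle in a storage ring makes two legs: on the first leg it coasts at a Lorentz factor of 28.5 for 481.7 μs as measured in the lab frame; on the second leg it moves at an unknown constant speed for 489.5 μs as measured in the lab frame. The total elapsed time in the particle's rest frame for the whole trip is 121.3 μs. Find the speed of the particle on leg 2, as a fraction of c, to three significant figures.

Leg 1: γ = 28.5; τ_1 = 481.7/28.50 = 16.90 μs.
Leg 2: speed unknown; τ_2 = 489.5/γ_2.
Total proper time: 16.90 + τ_2 = 121.3, so τ_2 = 121.3 − 16.90 = 104.4 μs.
γ_2 = 489.5/104.4 = 4.689; β = √(1 − 1/γ²) = √0.9545.

β = 0.977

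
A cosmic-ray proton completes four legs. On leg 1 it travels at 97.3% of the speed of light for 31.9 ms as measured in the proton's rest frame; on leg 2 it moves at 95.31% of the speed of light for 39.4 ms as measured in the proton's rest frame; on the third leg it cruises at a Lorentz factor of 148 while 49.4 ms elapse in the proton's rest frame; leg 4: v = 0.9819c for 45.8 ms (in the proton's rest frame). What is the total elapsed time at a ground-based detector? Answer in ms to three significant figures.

Δt = 7820 ms

Leg 1: β = 0.973; γ = 1/√(1 − 0.973²) = 1/√0.05327 = 4.333; Δt_1 = 4.333 × 31.9 = 138.2 ms.
Leg 2: β = 0.9531; γ = 1/√(1 − 0.9531²) = 1/√0.09160 = 3.304; Δt_2 = 3.304 × 39.4 = 130.2 ms.
Leg 3: γ = 148; Δt_3 = 148.0 × 49.4 = 7311 ms.
Leg 4: γ = 1/√(1 − 0.9819²) = 1/√0.03587 = 5.280; Δt_4 = 5.280 × 45.8 = 241.8 ms.
Total: 138.2 + 130.2 + 7311 + 241.8 ms.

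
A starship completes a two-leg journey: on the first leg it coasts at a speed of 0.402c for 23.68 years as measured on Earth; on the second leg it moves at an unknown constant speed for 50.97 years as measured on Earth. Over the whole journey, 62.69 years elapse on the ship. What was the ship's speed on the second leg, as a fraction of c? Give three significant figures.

Leg 1: γ = 1/√(1 − 0.402²) = 1/√0.8384 = 1.092; τ_1 = 23.68/1.092 = 21.68 years.
Leg 2: speed unknown; τ_2 = 50.97/γ_2.
Total proper time: 21.68 + τ_2 = 62.69, so τ_2 = 62.69 − 21.68 = 41.01 years.
γ_2 = 50.97/41.01 = 1.243; β = √(1 − 1/γ²) = √0.3527.

β = 0.594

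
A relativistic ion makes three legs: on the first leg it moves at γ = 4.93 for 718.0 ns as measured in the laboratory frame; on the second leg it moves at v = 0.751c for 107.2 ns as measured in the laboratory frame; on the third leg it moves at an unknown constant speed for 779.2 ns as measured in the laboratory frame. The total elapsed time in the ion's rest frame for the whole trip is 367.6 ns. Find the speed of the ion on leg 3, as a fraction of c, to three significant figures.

Leg 1: γ = 4.93; τ_1 = 718.0/4.930 = 145.6 ns.
Leg 2: γ = 1/√(1 − 0.751²) = 1/√0.4360 = 1.514; τ_2 = 107.2/1.514 = 70.78 ns.
Leg 3: speed unknown; τ_3 = 779.2/γ_3.
Total proper time: 145.6 + 70.78 + τ_3 = 367.6, so τ_3 = 367.6 − 216.4 = 151.2 ns.
γ_3 = 779.2/151.2 = 5.154; β = √(1 − 1/γ²) = √0.9624.

β = 0.981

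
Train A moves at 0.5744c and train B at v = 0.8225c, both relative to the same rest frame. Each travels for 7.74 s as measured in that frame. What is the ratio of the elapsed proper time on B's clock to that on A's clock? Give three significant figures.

τ_B/τ_A = 0.695

A: γ = 1/√(1 − 0.5744²) = 1/√0.6701 = 1.222. B: γ = 1/√(1 − 0.8225²) = 1/√0.3235 = 1.758.
τ_A/τ_B = γ_B/γ_A = 1.758/1.222 = 1.439, so τ_B/τ_A = 0.6948.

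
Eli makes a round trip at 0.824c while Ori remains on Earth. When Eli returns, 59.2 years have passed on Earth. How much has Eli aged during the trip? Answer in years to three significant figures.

τ = 33.5 years

γ = 1/√(1 − 0.824²) = 1/√0.3210 = 1.765
Eli's clock measures proper time along the trip: τ = Δt/γ = 59.2/1.765 years.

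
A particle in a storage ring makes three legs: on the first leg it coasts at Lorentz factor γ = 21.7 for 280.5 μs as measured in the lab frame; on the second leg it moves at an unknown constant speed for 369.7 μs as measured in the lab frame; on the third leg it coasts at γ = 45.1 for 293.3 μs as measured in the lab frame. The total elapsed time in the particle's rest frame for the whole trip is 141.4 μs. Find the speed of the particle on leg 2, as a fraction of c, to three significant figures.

β = 0.944

Leg 1: γ = 21.7; τ_1 = 280.5/21.70 = 12.93 μs.
Leg 2: speed unknown; τ_2 = 369.7/γ_2.
Leg 3: γ = 45.1; τ_3 = 293.3/45.10 = 6.503 μs.
Total proper time: 12.93 + τ_2 + 6.503 = 141.4, so τ_2 = 141.4 − 19.43 = 122.0 μs.
γ_2 = 369.7/122.0 = 3.031; β = √(1 − 1/γ²) = √0.8912.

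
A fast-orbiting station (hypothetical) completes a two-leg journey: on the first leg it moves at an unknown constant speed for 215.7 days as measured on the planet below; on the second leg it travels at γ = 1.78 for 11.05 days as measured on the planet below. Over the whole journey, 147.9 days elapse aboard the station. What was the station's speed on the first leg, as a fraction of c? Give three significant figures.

β = 0.754

Leg 1: speed unknown; τ_1 = 215.7/γ_1.
Leg 2: γ = 1.78; τ_2 = 11.05/1.780 = 6.208 days.
Total proper time: τ_1 + 6.208 = 147.9, so τ_1 = 147.9 − 6.208 = 141.7 days.
γ_1 = 215.7/141.7 = 1.522; β = √(1 − 1/γ²) = √0.5685.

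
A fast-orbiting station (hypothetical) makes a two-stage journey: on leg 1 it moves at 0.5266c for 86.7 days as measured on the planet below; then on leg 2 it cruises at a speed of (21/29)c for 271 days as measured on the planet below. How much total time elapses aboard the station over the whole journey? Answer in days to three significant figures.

Leg 1: γ = 1/√(1 − 0.5266²) = 1/√0.7227 = 1.176; τ_1 = 86.7/1.176 = 73.70 days.
Leg 2: γ = 1/√(1 − (21/29)²) = 29/20 = 1.450; τ_2 = 271/1.450 = 186.9 days.
Total: 73.70 + 186.9 days.

τ = 261 days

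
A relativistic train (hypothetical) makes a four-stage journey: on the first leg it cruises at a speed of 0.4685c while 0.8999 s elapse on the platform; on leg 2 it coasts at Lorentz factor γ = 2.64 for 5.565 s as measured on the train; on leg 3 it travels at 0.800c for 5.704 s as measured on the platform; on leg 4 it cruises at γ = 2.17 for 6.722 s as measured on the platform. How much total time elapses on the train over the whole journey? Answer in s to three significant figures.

Leg 1: γ = 1/√(1 − 0.4685²) = 1/√0.7805 = 1.132; τ_1 = 0.8999/1.132 = 0.7950 s.
Leg 2: 5.565 s is already measured on the train.
Leg 3: γ = 1/√(1 − 0.800²) = 5/3 ≈ 1.667; τ_3 = 5.704/1.667 = 3.422 s.
Leg 4: γ = 2.17; τ_4 = 6.722/2.170 = 3.098 s.
Total: 0.7950 + 5.565 + 3.422 + 3.098 s.

τ = 12.9 s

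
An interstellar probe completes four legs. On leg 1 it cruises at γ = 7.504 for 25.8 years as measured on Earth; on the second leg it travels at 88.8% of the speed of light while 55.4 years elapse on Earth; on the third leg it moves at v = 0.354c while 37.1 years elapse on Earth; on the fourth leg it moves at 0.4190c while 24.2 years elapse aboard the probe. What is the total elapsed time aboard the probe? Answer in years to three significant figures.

Leg 1: γ = 7.504; τ_1 = 25.8/7.504 = 3.438 years.
Leg 2: β = 0.888; γ = 1/√(1 − 0.888²) = 1/√0.2115 = 2.175; τ_2 = 55.4/2.175 = 25.48 years.
Leg 3: γ = 1/√(1 − 0.354²) = 1/√0.8747 = 1.069; τ_3 = 37.1/1.069 = 34.70 years.
Leg 4: 24.2 years is already measured aboard the probe.
Total: 3.438 + 25.48 + 34.70 + 24.20 years.

τ = 87.8 years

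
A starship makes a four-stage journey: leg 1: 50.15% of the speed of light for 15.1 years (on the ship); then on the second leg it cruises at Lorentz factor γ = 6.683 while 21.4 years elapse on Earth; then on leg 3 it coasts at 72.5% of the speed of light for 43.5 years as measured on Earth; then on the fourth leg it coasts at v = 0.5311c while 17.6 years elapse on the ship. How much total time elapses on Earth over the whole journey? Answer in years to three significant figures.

Leg 1: β = 0.5015; γ = 1/√(1 − 0.5015²) = 1/√0.7485 = 1.156; Δt_1 = 1.156 × 15.1 = 17.45 years.
Leg 2: 21.4 years is already measured on Earth.
Leg 3: 43.5 years is already measured on Earth.
Leg 4: γ = 1/√(1 − 0.5311²) = 1/√0.7179 = 1.180; Δt_4 = 1.180 × 17.6 = 20.77 years.
Total: 17.45 + 21.40 + 43.50 + 20.77 years.

Δt = 103 years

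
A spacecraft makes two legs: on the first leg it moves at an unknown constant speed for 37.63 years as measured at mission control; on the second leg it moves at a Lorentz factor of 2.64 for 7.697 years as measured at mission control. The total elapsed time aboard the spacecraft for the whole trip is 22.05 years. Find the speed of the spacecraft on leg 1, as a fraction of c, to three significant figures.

Leg 1: speed unknown; τ_1 = 37.63/γ_1.
Leg 2: γ = 2.64; τ_2 = 7.697/2.640 = 2.916 years.
Total proper time: τ_1 + 2.916 = 22.05, so τ_1 = 22.05 − 2.916 = 19.13 years.
γ_1 = 37.63/19.13 = 1.967; β = √(1 − 1/γ²) = √0.7414.

β = 0.861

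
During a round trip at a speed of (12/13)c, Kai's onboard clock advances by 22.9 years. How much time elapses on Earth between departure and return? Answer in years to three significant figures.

Δt = 59.5 years

γ = 1/√(1 − (12/13)²) = 13/5 = 2.600
Earth-frame duration is the dilated interval: Δt = γτ = 2.600 × 22.9 years.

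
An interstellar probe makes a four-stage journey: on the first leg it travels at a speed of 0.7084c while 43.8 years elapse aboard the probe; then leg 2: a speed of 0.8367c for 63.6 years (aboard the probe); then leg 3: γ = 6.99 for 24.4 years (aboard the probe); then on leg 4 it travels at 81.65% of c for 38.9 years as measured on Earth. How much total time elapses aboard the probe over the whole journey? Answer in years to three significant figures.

Leg 1: 43.8 years is already measured aboard the probe.
Leg 2: 63.6 years is already measured aboard the probe.
Leg 3: 24.4 years is already measured aboard the probe.
Leg 4: β = 0.8165; γ = 1/√(1 − 0.8165²) = 1/√0.3333 = 1.732; τ_4 = 38.9/1.732 = 22.46 years.
Total: 43.80 + 63.60 + 24.40 + 22.46 years.

τ = 154 years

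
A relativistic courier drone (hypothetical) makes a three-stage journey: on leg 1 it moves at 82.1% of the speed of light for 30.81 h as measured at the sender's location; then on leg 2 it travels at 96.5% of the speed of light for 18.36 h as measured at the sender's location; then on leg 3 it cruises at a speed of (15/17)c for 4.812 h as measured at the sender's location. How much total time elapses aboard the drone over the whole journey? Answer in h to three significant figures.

τ = 24.7 h

Leg 1: β = 0.821; γ = 1/√(1 − 0.821²) = 1/√0.3260 = 1.752; τ_1 = 30.81/1.752 = 17.59 h.
Leg 2: β = 0.965; γ = 1/√(1 − 0.965²) = 1/√0.06878 = 3.813; τ_2 = 18.36/3.813 = 4.815 h.
Leg 3: γ = 1/√(1 − (15/17)²) = 17/8 = 2.125; τ_3 = 4.812/2.125 = 2.264 h.
Total: 17.59 + 4.815 + 2.264 h.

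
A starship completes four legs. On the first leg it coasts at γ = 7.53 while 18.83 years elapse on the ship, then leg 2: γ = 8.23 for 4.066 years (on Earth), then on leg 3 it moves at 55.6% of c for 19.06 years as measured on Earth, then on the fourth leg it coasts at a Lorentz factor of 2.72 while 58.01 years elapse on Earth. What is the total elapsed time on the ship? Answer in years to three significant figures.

τ = 56.5 years

Leg 1: 18.83 years is already measured on the ship.
Leg 2: γ = 8.23; τ_2 = 4.066/8.230 = 0.4940 years.
Leg 3: β = 0.556; γ = 1/√(1 − 0.556²) = 1/√0.6909 = 1.203; τ_3 = 19.06/1.203 = 15.84 years.
Leg 4: γ = 2.72; τ_4 = 58.01/2.720 = 21.33 years.
Total: 18.83 + 0.4940 + 15.84 + 21.33 years.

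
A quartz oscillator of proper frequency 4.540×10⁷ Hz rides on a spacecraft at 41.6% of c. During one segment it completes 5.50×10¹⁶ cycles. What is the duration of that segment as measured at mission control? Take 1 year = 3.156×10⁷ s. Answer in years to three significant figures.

β = 0.416; γ = 1/√(1 − 0.416²) = 1/√0.8269 = 1.100
Proper time for N cycles: τ = N/f = 5.50×10¹⁶/(4.540×10⁷) = 1.211×10⁹ s = 38.39 years.
Lab-frame duration Δt = γτ = 1.100 × 38.39 = 42.21 years.

Δt = 42.2 years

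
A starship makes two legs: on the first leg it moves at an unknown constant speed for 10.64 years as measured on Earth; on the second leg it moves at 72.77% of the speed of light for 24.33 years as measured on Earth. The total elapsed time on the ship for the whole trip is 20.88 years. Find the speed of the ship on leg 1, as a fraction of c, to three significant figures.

β = 0.919

Leg 1: speed unknown; τ_1 = 10.64/γ_1.
Leg 2: β = 0.7277; γ = 1/√(1 − 0.7277²) = 1/√0.4705 = 1.458; τ_2 = 24.33/1.458 = 16.69 years.
Total proper time: τ_1 + 16.69 = 20.88, so τ_1 = 20.88 − 16.69 = 4.192 years.
γ_1 = 10.64/4.192 = 2.538; β = √(1 − 1/γ²) = √0.8448.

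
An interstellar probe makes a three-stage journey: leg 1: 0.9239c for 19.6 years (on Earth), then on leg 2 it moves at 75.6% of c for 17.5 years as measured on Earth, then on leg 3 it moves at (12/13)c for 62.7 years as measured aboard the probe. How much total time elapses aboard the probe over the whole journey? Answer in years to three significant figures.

Leg 1: γ = 1/√(1 − 0.9239²) = 1/√0.1464 = 2.613; τ_1 = 19.6/2.613 = 7.500 years.
Leg 2: β = 0.756; γ = 1/√(1 − 0.756²) = 1/√0.4285 = 1.528; τ_2 = 17.5/1.528 = 11.46 years.
Leg 3: 62.7 years is already measured aboard the probe.
Total: 7.500 + 11.46 + 62.70 years.

τ = 81.7 years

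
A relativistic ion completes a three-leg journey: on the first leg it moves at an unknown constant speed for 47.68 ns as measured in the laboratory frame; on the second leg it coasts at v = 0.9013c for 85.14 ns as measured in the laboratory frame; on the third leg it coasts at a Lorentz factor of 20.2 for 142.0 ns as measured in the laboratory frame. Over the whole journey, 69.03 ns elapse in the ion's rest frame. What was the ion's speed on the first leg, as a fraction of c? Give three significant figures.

Leg 1: speed unknown; τ_1 = 47.68/γ_1.
Leg 2: γ = 1/√(1 − 0.9013²) = 1/√0.1877 = 2.308; τ_2 = 85.14/2.308 = 36.88 ns.
Leg 3: γ = 20.2; τ_3 = 142.0/20.20 = 7.030 ns.
Total proper time: τ_1 + 36.88 + 7.030 = 69.03, so τ_1 = 69.03 − 43.91 = 25.12 ns.
γ_1 = 47.68/25.12 = 1.898; β = √(1 − 1/γ²) = √0.7225.

β = 0.850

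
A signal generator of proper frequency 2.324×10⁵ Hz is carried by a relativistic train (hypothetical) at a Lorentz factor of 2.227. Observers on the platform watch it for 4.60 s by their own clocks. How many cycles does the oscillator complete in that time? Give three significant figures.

N = 4.80×10⁵

γ = 2.227
During 4.60 s of lab time, the oscillator's proper time advances by τ = Δt/γ = 4.60/2.227 = 2.066 s = 2.066×10⁰ s.
N = f × τ = 2.324×10⁵ × 2.066×10⁰ = 4.800×10⁵.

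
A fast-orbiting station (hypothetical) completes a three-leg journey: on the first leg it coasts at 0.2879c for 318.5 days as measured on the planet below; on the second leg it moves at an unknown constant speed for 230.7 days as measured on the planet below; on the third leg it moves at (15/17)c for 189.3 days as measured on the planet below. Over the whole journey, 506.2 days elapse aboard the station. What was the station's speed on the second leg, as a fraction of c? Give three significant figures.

β = 0.874

Leg 1: γ = 1/√(1 − 0.2879²) = 1/√0.9171 = 1.044; τ_1 = 318.5/1.044 = 305.0 days.
Leg 2: speed unknown; τ_2 = 230.7/γ_2.
Leg 3: γ = 1/√(1 − (15/17)²) = 17/8 = 2.125; τ_3 = 189.3/2.125 = 89.08 days.
Total proper time: 305.0 + τ_2 + 89.08 = 506.2, so τ_2 = 506.2 − 394.1 = 112.1 days.
γ_2 = 230.7/112.1 = 2.058; β = √(1 − 1/γ²) = √0.7639.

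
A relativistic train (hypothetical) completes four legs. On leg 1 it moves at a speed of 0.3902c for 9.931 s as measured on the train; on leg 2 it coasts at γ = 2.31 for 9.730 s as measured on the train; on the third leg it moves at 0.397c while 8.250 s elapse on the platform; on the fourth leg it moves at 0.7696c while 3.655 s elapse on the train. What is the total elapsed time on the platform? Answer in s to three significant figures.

Leg 1: γ = 1/√(1 − 0.3902²) = 1/√0.8477 = 1.086; Δt_1 = 1.086 × 9.931 = 10.79 s.
Leg 2: γ = 2.31; Δt_2 = 2.310 × 9.730 = 22.48 s.
Leg 3: 8.250 s is already measured on the platform.
Leg 4: γ = 1/√(1 − 0.7696²) = 1/√0.4077 = 1.566; Δt_4 = 1.566 × 3.655 = 5.724 s.
Total: 10.79 + 22.48 + 8.250 + 5.724 s.

Δt = 47.2 s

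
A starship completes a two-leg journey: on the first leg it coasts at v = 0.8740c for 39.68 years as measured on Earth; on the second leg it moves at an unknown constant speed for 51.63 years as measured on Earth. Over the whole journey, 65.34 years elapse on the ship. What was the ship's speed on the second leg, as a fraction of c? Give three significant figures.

β = 0.452

Leg 1: γ = 1/√(1 − 0.8740²) = 1/√0.2361 = 2.058; τ_1 = 39.68/2.058 = 19.28 years.
Leg 2: speed unknown; τ_2 = 51.63/γ_2.
Total proper time: 19.28 + τ_2 = 65.34, so τ_2 = 65.34 − 19.28 = 46.06 years.
γ_2 = 51.63/46.06 = 1.121; β = √(1 − 1/γ²) = √0.2042.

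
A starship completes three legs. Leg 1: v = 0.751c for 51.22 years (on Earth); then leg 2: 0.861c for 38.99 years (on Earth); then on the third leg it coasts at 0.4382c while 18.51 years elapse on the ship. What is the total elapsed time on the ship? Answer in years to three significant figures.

Leg 1: γ = 1/√(1 − 0.751²) = 1/√0.4360 = 1.514; τ_1 = 51.22/1.514 = 33.82 years.
Leg 2: γ = 1/√(1 − 0.861²) = 1/√0.2587 = 1.966; τ_2 = 38.99/1.966 = 19.83 years.
Leg 3: 18.51 years is already measured on the ship.
Total: 33.82 + 19.83 + 18.51 years.

τ = 72.2 years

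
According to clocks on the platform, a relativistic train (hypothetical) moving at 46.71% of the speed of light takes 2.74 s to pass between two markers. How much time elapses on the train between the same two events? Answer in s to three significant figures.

τ = 2.42 s

β = 0.4671; γ = 1/√(1 − 0.4671²) = 1/√0.7818 = 1.131
The interval measured on the platform is the dilated one; the clock on the train measures the proper time τ = Δt/γ = 2.74/1.131 s.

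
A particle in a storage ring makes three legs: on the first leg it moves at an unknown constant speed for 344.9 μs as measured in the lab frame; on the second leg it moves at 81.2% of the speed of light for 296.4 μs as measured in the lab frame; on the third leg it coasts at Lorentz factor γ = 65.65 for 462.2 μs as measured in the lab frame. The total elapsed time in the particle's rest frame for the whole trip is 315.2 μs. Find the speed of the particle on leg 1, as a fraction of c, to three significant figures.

Leg 1: speed unknown; τ_1 = 344.9/γ_1.
Leg 2: β = 0.812; γ = 1/√(1 − 0.812²) = 1/√0.3407 = 1.713; τ_2 = 296.4/1.713 = 173.0 μs.
Leg 3: γ = 65.65; τ_3 = 462.2/65.65 = 7.040 μs.
Total proper time: τ_1 + 173.0 + 7.040 = 315.2, so τ_1 = 315.2 − 180.0 = 135.2 μs.
γ_1 = 344.9/135.2 = 2.552; β = √(1 − 1/γ²) = √0.8464.

β = 0.920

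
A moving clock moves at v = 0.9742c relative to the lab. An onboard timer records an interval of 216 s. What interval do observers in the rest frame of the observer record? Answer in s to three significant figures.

Δt = 957 s

γ = 1/√(1 − 0.9742²) = 1/√0.05093 = 4.431
The interval measured on the moving clock is the proper time (both events occur at the same place in that frame); the lab-frame interval is Δt = γτ = 4.431 × 216 s.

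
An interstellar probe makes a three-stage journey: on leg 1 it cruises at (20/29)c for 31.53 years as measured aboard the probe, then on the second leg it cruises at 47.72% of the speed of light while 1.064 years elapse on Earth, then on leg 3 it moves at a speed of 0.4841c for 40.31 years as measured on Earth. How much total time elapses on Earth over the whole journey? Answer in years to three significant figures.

Leg 1: γ = 1/√(1 − (20/29)²) = 29/21 ≈ 1.381; Δt_1 = 1.381 × 31.53 = 43.54 years.
Leg 2: 1.064 years is already measured on Earth.
Leg 3: 40.31 years is already measured on Earth.
Total: 43.54 + 1.064 + 40.31 years.

Δt = 84.9 years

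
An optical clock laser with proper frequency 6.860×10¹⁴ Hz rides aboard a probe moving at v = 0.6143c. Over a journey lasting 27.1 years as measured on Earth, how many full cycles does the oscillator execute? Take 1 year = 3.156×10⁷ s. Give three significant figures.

γ = 1/√(1 − 0.6143²) = 1/√0.6226 = 1.267
The oscillator's own cycle count is N = f × τ where τ is the proper time aboard the probe. τ = Δt/γ = 27.1/1.267 = 21.38 years = 6.749×10⁸ s.
N = 6.860×10¹⁴ × 6.749×10⁸ = 4.630×10²³.

N = 4.63×10²³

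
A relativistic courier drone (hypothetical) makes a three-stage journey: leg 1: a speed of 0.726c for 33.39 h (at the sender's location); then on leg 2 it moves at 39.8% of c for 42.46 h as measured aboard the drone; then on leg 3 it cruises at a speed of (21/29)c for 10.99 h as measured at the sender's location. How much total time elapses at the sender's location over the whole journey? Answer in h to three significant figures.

Δt = 90.7 h

Leg 1: 33.39 h is already measured at the sender's location.
Leg 2: β = 0.398; γ = 1/√(1 − 0.398²) = 1/√0.8416 = 1.090; Δt_2 = 1.090 × 42.46 = 46.28 h.
Leg 3: 10.99 h is already measured at the sender's location.
Total: 33.39 + 46.28 + 10.99 h.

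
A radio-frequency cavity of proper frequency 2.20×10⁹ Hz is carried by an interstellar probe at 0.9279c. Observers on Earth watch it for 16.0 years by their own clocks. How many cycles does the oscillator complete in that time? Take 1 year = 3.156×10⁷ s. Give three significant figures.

γ = 1/√(1 − 0.9279²) = 1/√0.1390 = 2.682
During 16.0 years of lab time, the oscillator's proper time advances by τ = Δt/γ = 16.0/2.682 = 5.965 years = 1.883×10⁸ s.
N = f × τ = 2.20×10⁹ × 1.883×10⁸ = 4.142×10¹⁷.

N = 4.14×10¹⁷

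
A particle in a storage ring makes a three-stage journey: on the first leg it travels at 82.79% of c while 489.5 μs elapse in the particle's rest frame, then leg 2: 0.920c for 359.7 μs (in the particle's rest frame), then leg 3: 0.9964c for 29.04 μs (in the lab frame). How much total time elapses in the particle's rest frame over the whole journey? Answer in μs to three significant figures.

Leg 1: 489.5 μs is already measured in the particle's rest frame.
Leg 2: 359.7 μs is already measured in the particle's rest frame.
Leg 3: γ = 1/√(1 − 0.9964²) = 1/√0.007187 = 11.80; τ_3 = 29.04/11.80 = 2.462 μs.
Total: 489.5 + 359.7 + 2.462 μs.

τ = 852 μs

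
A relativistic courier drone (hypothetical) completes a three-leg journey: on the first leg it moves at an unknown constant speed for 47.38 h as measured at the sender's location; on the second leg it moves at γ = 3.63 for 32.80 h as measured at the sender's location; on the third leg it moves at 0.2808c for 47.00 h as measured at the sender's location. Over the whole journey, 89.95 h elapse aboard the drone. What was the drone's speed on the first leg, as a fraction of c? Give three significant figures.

Leg 1: speed unknown; τ_1 = 47.38/γ_1.
Leg 2: γ = 3.63; τ_2 = 32.80/3.630 = 9.036 h.
Leg 3: γ = 1/√(1 − 0.2808²) = 1/√0.9212 = 1.042; τ_3 = 47.00/1.042 = 45.11 h.
Total proper time: τ_1 + 9.036 + 45.11 = 89.95, so τ_1 = 89.95 − 54.14 = 35.81 h.
γ_1 = 47.38/35.81 = 1.323; β = √(1 − 1/γ²) = √0.4289.

β = 0.655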